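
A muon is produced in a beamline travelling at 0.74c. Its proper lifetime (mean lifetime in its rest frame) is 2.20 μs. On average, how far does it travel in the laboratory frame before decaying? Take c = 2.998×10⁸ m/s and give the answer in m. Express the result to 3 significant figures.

726 m

With β = 0.74, γ = 1/√(1 − 0.74²) = 1/√0.4524 = 1.4868.
Lab-frame lifetime: Δt = γτ = 1.4868 × 2.20 μs = 3.271 μs.
Distance: d = vΔt = 0.74 × 2.998×10⁸ m/s × 3.2710×10^-6 s = 726 m.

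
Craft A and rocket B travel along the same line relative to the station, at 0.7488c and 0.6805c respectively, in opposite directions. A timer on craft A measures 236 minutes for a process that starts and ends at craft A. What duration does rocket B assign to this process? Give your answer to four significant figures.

733.5 minutes

Transform craft A's velocity into rocket B's frame: (0.7488 + 0.6805)/(1 + 0.7488·0.6805) = 1.4293/1.5095584, so the relative speed is 0.94683c.
At |u| = 0.94683c, γ = (1 − 0.896487)^(−1/2) = 3.1082.
Craft A's interval is proper; time dilation gives Δt_B = γΔτ = 3.1082 × 236 minutes = 733.5 minutes.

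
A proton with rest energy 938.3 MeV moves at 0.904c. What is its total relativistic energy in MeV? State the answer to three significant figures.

With β = 0.904, γ = 1/√(1 − 0.904²) = 1/√0.182784 = 2.339.
Total energy: E = γmc² = 2.339 × 938.3 MeV = 2190 MeV.

2190 MeV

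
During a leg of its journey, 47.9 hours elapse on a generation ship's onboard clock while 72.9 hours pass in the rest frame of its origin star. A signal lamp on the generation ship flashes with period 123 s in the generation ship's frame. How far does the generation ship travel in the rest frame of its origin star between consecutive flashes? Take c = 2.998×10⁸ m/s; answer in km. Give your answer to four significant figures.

4.231×10^7 km

The time-dilation ratio gives γ = 72.9/47.9 = 1.52192.
β = √(1 − 1/γ²) = 0.75383. Lab-frame period = γτ = 1.52192×123 s = 187.2 s. Distance = βc × γτ = 0.75383 × 2.998×10⁸ m/s × 187.2 s = 4.2307×10^10 m = 4.231×10^7 km.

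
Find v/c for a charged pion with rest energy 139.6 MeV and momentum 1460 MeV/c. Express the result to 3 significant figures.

0.995

pc/(mc²) = 1460/139.6 = 10.458 = βγ = β/√(1−β²).
So β² = x²/(1 + x²) with x = 10.458: x² = 109.37, β² = 109.37/110.37 = 0.99094, β = 0.995.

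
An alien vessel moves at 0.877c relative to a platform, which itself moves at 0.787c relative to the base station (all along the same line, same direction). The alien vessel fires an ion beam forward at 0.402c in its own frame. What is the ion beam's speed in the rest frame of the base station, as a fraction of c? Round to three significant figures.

0.993c

Compose velocities in two stages. Stage 1 (into S'): u₁ = (0.402+0.877)/(1+0.402×0.877) = 0.94562.
Stage 2 (into S): u = (0.94562+0.787)/(1+0.94562×0.787) = 0.99336, so the speed is 0.993c.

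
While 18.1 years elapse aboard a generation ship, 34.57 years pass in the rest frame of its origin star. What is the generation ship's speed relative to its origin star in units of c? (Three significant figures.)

0.852c

γ = Δt/Δτ = 34.57/18.1 = 1.9099.
β = √(1 − 1/γ²) = √(1 − 0.274144) = √0.725856 = 0.852.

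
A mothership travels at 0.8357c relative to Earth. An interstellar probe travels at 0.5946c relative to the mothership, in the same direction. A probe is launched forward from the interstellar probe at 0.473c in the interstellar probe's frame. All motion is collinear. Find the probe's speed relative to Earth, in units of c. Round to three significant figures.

Apply u = (u'+v)/(1+u'v) twice. Probe in the mothership frame: (0.473+0.5946)/(1+0.473·0.5946) = 1.0676/1.2812458 = 0.83325c.
That velocity, transformed to the rest frame of Earth: (0.83325+0.8357)/(1+0.83325·0.8357) = 1.66895/1.696347025 = 0.98385c.

0.984c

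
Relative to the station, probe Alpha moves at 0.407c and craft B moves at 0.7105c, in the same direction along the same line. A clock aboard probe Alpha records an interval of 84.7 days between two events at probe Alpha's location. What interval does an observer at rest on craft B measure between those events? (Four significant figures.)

Transform probe Alpha's velocity into craft B's frame: (0.407 − 0.7105)/(1 − 0.407·0.7105) = −0.3035/0.7108265, so the relative speed is 0.42697c.
γ for this relative speed: γ = 1/√(1 − 0.182303) = 1.1059.
Probe Alpha's interval is proper; time dilation gives Δt_B = γΔτ = 1.1059 × 84.7 days = 93.67 days.

93.67 days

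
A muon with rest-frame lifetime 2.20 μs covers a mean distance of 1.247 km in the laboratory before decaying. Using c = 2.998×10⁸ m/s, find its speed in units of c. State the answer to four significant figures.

0.8840c

Lab distance = (lab lifetime)·v = γτ·βc, so βγ = d/(cτ) = 1247/(2.998×10⁸ × 2.200×10^-6) = 1.8907.
With βγ = 1.8907: γ² = 1 + (βγ)² = 4.57475, and β = (βγ)/γ = 1.8907/2.13887 = 0.8840.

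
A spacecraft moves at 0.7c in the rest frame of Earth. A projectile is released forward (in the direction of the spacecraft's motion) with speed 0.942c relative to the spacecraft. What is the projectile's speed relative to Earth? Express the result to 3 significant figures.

In units of c, u = (u' + v)/(1 + u'v) with u' = 0.942 and v = 0.7.
Numerator: 0.942 + 0.7 = 1.642. Denominator: 1 + (0.942)(0.7) = 1.6594.
u = 1.642/1.6594 = 0.98951, so the speed is 0.990c.

0.990c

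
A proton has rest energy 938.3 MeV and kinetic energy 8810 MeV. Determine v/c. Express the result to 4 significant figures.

K = (γ−1)mc², so γ = 1 + 8810/938.3 = 10.389.
Then v/c = √(1 − γ⁻²) = √(1 − 0.00926515) = √0.99073485 = 0.9954.

0.9954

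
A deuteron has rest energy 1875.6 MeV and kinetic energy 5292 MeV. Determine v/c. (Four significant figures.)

0.9652

K = (γ−1)mc², so γ = 1 + 5292/1875.6 = 3.8215.
Then v/c = √(1 − γ⁻²) = √(1 − 0.068475) = √0.931525 = 0.9652.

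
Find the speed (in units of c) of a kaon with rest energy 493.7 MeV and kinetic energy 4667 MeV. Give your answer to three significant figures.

0.995c

K = (γ−1)mc², so γ = 1 + 4667/493.7 = 10.453.
Then v/c = √(1 − γ⁻²) = √(1 − 0.00915204) = √0.99084796 = 0.995.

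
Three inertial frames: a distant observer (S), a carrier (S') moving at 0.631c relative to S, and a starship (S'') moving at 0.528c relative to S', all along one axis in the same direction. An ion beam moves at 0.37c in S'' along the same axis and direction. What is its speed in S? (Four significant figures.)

0.9377c

Compose velocities in two stages. Stage 1 (into S'): u₁ = (0.37+0.528)/(1+0.37×0.528) = 0.75124.
Stage 2 (into S): u = (0.75124+0.631)/(1+0.75124×0.631) = 0.93773, so the speed is 0.9377c.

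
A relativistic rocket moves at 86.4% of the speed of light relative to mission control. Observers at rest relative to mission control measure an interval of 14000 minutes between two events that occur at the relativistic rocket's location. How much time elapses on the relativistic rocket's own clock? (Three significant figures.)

7050 minutes

γ = 1/√(1 − β²) = 1/√(1 − 0.746496) = 1/√0.253504 = 1/0.503492 = 1.9861.
The relativistic rocket's clock runs slow as seen from mission control, so Δτ = Δt/γ = 14000/1.9861 = 7050 minutes.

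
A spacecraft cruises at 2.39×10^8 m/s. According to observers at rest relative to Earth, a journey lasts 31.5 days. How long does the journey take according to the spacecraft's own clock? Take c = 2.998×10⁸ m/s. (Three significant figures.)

19.0 days

β = v/c = (2.39×10^8 m/s)/(2.998×10⁸ m/s) = 0.797198.
With β = 0.797198, γ = 1/√(1 − 0.797198²) = 1/√0.3644753 = 1.6564.
The spacecraft's clock runs slow as seen from Earth, so Δτ = Δt/γ = 31.5/1.6564 = 19.0 days.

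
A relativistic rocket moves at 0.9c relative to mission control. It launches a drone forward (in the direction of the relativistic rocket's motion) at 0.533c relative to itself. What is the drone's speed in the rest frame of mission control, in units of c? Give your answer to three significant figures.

0.968c

Relativistic velocity addition: u = (u' + v)/(1 + u'v/c²), with u' = 0.533c and v = 0.9c.
Numerator: 0.533 + 0.9 = 1.433. Denominator: 1 + (0.533)(0.9) = 1.4797.
u = 1.433/1.4797 = 0.96844, so the speed is 0.968c.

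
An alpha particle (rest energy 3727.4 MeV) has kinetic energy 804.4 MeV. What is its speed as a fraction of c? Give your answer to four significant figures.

0.5688c

K = (γ−1)mc², so γ = 1 + 804.4/3727.4 = 1.2158.
Then v/c = √(1 − γ⁻²) = √(1 − 0.676512) = √0.323488 = 0.5688.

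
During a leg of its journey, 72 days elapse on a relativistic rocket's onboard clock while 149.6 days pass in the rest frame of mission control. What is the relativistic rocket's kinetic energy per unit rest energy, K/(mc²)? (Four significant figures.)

γ = Δt/Δτ = 149.6/72 = 2.07778.
K/(mc²) = γ − 1 = 2.07778 − 1 = 1.078.

1.078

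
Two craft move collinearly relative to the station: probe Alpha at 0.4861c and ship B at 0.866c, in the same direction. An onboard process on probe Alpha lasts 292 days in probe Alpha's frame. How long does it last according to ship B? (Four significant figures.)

386.9 days

Speed of probe Alpha in ship B's frame: u = (v_A − v_B)/(1 − v_A v_B/c²) = (0.4861 − 0.866)/(1 − 0.4861×0.866) = −0.3799/0.5790374 = −0.65609; |u| = 0.65609c.
γ for this relative speed: γ = 1/√(1 − 0.430454) = 1.3251.
Probe Alpha's interval is proper; time dilation gives Δt_B = γΔτ = 1.3251 × 292 days = 386.9 days.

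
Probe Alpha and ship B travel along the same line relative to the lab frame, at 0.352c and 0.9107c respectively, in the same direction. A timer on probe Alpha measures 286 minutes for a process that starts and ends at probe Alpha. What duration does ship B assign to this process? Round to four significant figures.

The velocity of probe Alpha relative to ship B is (0.352 − 0.9107)c / (1 − 0.352×0.9107) = −0.8223c; relative speed 0.8223c.
γ for this relative speed: γ = 1/√(1 − 0.676177) = 1.7573.
The clock on probe Alpha records proper time, so ship B measures Δt = γΔτ = 1.7573 × 286 = 502.6 minutes.

502.6 minutes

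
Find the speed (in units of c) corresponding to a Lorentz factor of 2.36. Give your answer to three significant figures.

0.906c

β = √(1 − 1/γ²) = √(1 − 1/5.5696) = √0.820454 = 0.906.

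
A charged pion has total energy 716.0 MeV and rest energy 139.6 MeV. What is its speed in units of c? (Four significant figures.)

γ = E/(mc²) = 716.0/139.6 = 5.1289.
β = √(1 − 1/γ²) = √(1 − 0.0380147) = √0.9619853 = 0.9808.

0.9808c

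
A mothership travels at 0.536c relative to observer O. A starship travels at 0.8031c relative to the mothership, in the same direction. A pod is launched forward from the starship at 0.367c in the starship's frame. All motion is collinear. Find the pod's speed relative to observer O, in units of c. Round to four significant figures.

0.9699c

First combine the pod and starship (S''→S'): u₁ = (0.367 + 0.8031)/(1 + 0.367×0.8031) = 1.1701/1.2947377 = 0.90374.
Then combine with the mothership (S'→S): u = (0.90374 + 0.536)/(1 + 0.90374×0.536) = 1.43974/1.48440464 = 0.96991.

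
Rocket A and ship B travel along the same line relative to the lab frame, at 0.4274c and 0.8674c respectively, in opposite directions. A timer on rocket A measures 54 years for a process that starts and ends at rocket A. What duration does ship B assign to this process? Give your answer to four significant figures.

The velocity of rocket A relative to ship B is (0.4274 + 0.8674)c / (1 + 0.4274×0.8674) = 0.94461c; relative speed 0.94461c.
At |u| = 0.94461c, γ = (1 − 0.892288)^(−1/2) = 3.047.
Rocket A's interval is proper; time dilation gives Δt_B = γΔτ = 3.047 × 54 years = 164.5 years.

164.5 years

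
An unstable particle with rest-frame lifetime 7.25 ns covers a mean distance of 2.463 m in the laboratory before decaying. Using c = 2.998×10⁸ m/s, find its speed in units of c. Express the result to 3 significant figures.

d = βγcτ ⇒ βγ = d/(cτ) = 2.463 m / (2.17355 m) = 1.1332.
β = (βγ)/√(1+(βγ)²) = 1.1332/√2.28414 = 0.750.

0.750c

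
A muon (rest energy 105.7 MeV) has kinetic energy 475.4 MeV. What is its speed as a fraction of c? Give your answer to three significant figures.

γ = 1 + K/(mc²) = 1 + 475.4/105.7 = 5.4976.
β = √(1 − 1/γ²) = √(1 − 0.0330867) = √0.9669133 = 0.983.

0.983c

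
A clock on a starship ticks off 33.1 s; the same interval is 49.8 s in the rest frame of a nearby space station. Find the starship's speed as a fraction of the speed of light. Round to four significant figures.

γ = Δt/Δτ = 49.8/33.1 = 1.5045.
β = √(1 − 1/γ²) = √(1 − 0.44179) = √0.55821 = 0.7471.

0.7471c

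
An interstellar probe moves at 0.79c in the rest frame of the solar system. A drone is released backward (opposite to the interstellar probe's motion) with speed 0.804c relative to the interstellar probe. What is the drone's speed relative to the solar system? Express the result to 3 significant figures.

Relativistic velocity addition: u = (u' + v)/(1 + u'v/c²), with u' = −0.804c and v = 0.79c.
Numerator: −0.804 + 0.79 = −0.014. Denominator: 1 + (−0.804)(0.79) = 0.36484.
u = −0.014/0.36484 = −0.038373, so the speed is 0.0384c.

0.0384c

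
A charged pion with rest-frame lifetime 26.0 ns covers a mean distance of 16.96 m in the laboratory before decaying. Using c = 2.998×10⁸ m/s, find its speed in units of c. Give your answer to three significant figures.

0.909c

Let x = d/(cτ) = 16.96 m / (2.998×10⁸ m/s × 2.600×10^-8 s) = 2.1758. Since d = βγcτ, x = βγ = β/√(1−β²).
Solving: β² = x²/(1+x²) = 4.73411/5.73411 = 0.825605, so β = 0.909.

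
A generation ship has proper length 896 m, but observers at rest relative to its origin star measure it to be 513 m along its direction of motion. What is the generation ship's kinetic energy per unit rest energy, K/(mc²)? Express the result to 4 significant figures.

0.7466

γ = L₀/L = 896/513 = 1.74659.
K/(mc²) = γ − 1 = 1.74659 − 1 = 0.7466.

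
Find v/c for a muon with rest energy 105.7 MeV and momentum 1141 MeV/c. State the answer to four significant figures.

0.9957

pc/(mc²) = 1141/105.7 = 10.795 = βγ = β/√(1−β²).
So β² = x²/(1 + x²) with x = 10.795: x² = 116.532, β² = 116.532/117.532 = 0.991492, β = 0.9957.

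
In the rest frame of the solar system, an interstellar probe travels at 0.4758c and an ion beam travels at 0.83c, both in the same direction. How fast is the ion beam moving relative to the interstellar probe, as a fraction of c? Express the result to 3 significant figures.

0.585c

Transform to the interstellar probe's frame: u' = (u − v)/(1 − uv/c²).
u' = (0.83 − 0.4758)/(1 − 0.83×0.4758) = 0.3542/0.605086 = 0.58537.
Speed in the interstellar probe's frame: 0.585c (in the same direction).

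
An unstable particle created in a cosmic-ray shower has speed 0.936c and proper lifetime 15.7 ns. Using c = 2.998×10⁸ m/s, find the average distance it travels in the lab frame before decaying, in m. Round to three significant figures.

γ = 1/√(1 − β²) = 1/√(1 − 0.876096) = 1/√0.123904 = 1/0.352 = 2.8409.
Lab-frame lifetime: Δt = γτ = 2.8409 × 15.7 ns = 44.602 ns.
Distance: d = vΔt = 0.936 × 2.998×10⁸ m/s × 4.4602×10^-8 s = 12.5 m.

12.5 m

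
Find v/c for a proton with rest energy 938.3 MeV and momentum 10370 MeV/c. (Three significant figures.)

pc/(mc²) = 10370/938.3 = 11.052 = βγ = β/√(1−β²).
So β² = x²/(1 + x²) with x = 11.052: x² = 122.147, β² = 122.147/123.147 = 0.99188, β = 0.996.

0.996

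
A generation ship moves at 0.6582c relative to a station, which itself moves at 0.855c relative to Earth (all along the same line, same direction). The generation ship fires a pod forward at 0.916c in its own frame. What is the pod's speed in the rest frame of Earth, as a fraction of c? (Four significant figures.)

0.9986c

Compose velocities in two stages. Stage 1 (into S'): u₁ = (0.916+0.6582)/(1+0.916×0.6582) = 0.98209.
Stage 2 (into S): u = (0.98209+0.855)/(1+0.98209×0.855) = 0.99859, so the speed is 0.9986c.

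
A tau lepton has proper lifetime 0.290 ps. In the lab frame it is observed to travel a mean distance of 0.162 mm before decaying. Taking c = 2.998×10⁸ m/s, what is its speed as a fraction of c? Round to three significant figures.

0.881c

Lab distance = (lab lifetime)·v = γτ·βc, so βγ = d/(cτ) = 1.620×10^-4/(2.998×10⁸ × 2.900×10^-13) = 1.8633.
With βγ = 1.8633: γ² = 1 + (βγ)² = 4.47189, and β = (βγ)/γ = 1.8633/2.11468 = 0.881.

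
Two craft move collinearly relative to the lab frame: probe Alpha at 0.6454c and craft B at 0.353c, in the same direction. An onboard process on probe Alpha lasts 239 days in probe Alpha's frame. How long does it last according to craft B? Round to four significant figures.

Speed of probe Alpha in craft B's frame: u = (v_A − v_B)/(1 − v_A v_B/c²) = (0.6454 − 0.353)/(1 − 0.6454×0.353) = 0.2924/0.7721738 = 0.37867; |u| = 0.37867c.
At |u| = 0.37867c, γ = (1 − 0.143391)^(−1/2) = 1.0805.
Probe Alpha's interval is proper; time dilation gives Δt_B = γΔτ = 1.0805 × 239 days = 258.2 days.

258.2 days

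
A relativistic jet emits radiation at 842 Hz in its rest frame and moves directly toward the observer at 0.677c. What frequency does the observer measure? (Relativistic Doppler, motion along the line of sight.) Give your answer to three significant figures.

Relativistic Doppler (source moving toward): f_obs = f_src · √((1+β)/(1−β)).
With β = 0.677: factor = √(1.677/0.323) = 2.2786.
f_obs = 842 × 2.2786 = 1920 Hz.

1920 Hz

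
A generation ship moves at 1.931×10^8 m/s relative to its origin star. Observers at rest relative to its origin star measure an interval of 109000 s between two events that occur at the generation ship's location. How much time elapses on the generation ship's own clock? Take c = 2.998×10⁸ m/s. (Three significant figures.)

83400 s

β = v/c = (1.931×10^8 m/s)/(2.998×10⁸ m/s) = 0.644096.
With β = 0.644096, γ = 1/√(1 − 0.644096²) = 1/√0.5851403 = 1.3073.
The generation ship's clock runs slow as seen from its origin star, so Δτ = Δt/γ = 109000/1.3073 = 83400 s.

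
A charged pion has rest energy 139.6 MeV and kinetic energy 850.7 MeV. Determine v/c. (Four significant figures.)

0.9900

K = (γ−1)mc², so γ = 1 + 850.7/139.6 = 7.0938.
Then v/c = √(1 − γ⁻²) = √(1 − 0.019872) = √0.980128 = 0.9900.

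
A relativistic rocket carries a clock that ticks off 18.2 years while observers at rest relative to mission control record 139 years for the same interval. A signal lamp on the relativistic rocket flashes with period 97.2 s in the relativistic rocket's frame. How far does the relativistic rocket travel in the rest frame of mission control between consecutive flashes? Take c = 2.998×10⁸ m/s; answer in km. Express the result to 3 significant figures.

The time-dilation ratio gives γ = 139/18.2 = 7.63736.
β = √(1 − 1/γ²) = 0.99139. Lab-frame period = γτ = 7.63736×97.2 s = 742.35 s. Distance = βc × γτ = 0.99139 × 2.998×10⁸ m/s × 742.35 s = 2.2064×10^11 m = 2.21×10^8 km.

2.21×10^8 km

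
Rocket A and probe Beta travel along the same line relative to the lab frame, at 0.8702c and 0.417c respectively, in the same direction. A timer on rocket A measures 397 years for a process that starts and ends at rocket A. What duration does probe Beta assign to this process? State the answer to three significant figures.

Speed of rocket A in probe Beta's frame: u = (v_A − v_B)/(1 − v_A v_B/c²) = (0.8702 − 0.417)/(1 − 0.8702×0.417) = 0.4532/0.6371266 = 0.71132; |u| = 0.71132c.
γ for this relative speed: γ = 1/√(1 − 0.505976) = 1.4227.
Rocket A's interval is proper; time dilation gives Δt_B = γΔτ = 1.4227 × 397 years = 565 years.

565 years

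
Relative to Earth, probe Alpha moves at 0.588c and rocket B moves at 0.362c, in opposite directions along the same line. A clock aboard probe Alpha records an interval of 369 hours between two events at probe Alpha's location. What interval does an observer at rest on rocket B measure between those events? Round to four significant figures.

593.6 hours

Transform probe Alpha's velocity into rocket B's frame: (0.588 + 0.362)/(1 + 0.588·0.362) = 0.95/1.212856, so the relative speed is 0.78328c.
At |u| = 0.78328c, γ = (1 − 0.613528)^(−1/2) = 1.6086.
Probe Alpha's interval is proper; time dilation gives Δt_B = γΔτ = 1.6086 × 369 hours = 593.6 hours.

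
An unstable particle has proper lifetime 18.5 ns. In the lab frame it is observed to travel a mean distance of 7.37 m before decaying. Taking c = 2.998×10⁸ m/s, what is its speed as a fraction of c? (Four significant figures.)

0.7990c

Lab distance = (lab lifetime)·v = γτ·βc, so βγ = d/(cτ) = 7.370/(2.998×10⁸ × 1.850×10^-8) = 1.3288.
With βγ = 1.3288: γ² = 1 + (βγ)² = 2.76571, and β = (βγ)/γ = 1.3288/1.66304 = 0.7990.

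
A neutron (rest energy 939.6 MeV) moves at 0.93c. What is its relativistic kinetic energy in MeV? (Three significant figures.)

With β = 0.93, γ = 1/√(1 − 0.93²) = 1/√0.1351 = 2.7206.
Kinetic energy: K = (γ − 1)mc² = (2.7206 − 1) × 939.6 MeV = 1.7206 × 939.6 = 1620 MeV.

1620 MeV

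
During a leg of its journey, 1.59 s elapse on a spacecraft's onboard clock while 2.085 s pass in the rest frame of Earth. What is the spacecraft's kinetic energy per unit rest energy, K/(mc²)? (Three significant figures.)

0.311

γ = Δt/Δτ = 2.085/1.59 = 1.31132.
K/(mc²) = γ − 1 = 1.31132 − 1 = 0.311.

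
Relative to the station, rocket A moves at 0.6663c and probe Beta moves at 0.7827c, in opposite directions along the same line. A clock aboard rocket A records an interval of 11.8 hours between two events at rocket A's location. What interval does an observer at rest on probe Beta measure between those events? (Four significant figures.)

The velocity of rocket A relative to probe Beta is (0.6663 + 0.7827)c / (1 + 0.6663×0.7827) = 0.95234c; relative speed 0.95234c.
At |u| = 0.95234c, γ = (1 − 0.906951)^(−1/2) = 3.2783.
The clock on rocket A records proper time, so probe Beta measures Δt = γΔτ = 3.2783 × 11.8 = 38.68 hours.

38.68 hours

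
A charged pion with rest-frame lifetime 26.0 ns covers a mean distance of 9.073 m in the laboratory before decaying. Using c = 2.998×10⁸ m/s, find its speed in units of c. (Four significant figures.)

d = βγcτ ⇒ βγ = d/(cτ) = 9.073 m / (7.7948 m) = 1.164.
β = (βγ)/√(1+(βγ)²) = 1.164/√2.3549 = 0.7585.

0.7585c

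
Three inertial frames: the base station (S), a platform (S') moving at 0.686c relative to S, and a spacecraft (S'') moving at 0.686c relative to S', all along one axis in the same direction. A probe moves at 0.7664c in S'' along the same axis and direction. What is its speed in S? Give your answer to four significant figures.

First combine the probe and spacecraft (S''→S'): u₁ = (0.7664 + 0.686)/(1 + 0.7664×0.686) = 1.4524/1.5257504 = 0.95193.
Then combine with the platform (S'→S): u = (0.95193 + 0.686)/(1 + 0.95193×0.686) = 1.63793/1.65302398 = 0.99087.

0.9909c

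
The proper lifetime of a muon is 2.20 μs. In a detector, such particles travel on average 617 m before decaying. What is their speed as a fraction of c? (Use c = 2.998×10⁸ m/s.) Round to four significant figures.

Lab distance = (lab lifetime)·v = γτ·βc, so βγ = d/(cτ) = 617.0/(2.998×10⁸ × 2.200×10^-6) = 0.93547.
With βγ = 0.93547: γ² = 1 + (βγ)² = 1.875104, and β = (βγ)/γ = 0.93547/1.36934 = 0.6832.

0.6832c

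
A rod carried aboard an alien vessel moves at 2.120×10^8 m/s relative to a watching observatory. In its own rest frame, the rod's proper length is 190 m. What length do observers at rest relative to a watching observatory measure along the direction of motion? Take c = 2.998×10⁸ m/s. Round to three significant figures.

β = v/c = (2.120×10^8 m/s)/(2.998×10⁸ m/s) = 0.707138.
With β = 0.707138, γ = 1/√(1 − 0.707138²) = 1/√0.4999558 = 1.4143.
Along the direction of motion the measured length is L₀/γ = 190/1.4143 = 134 m.

134 m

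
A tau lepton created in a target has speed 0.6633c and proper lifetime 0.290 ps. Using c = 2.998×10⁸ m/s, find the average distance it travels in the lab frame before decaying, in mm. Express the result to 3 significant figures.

Lorentz factor: γ = (1 − 0.43996689)^(−1/2) = 1.3363.
Lab-frame lifetime: Δt = γτ = 1.3363 × 0.290 ps = 0.38753 ps.
Distance: d = vΔt = 0.6633 × 2.998×10⁸ m/s × 3.8753×10^-13 s = 7.71×10^-5 m = 0.0771 mm.

0.0771 mm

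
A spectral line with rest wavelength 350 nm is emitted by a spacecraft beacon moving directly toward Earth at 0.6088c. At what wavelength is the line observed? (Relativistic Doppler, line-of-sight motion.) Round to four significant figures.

Relativistic Doppler for wavelength: λ_obs = λ_src · √((1−β)/(1+β)).
With β = 0.6088: factor = √(0.3912/1.6088) = 0.49312.
λ_obs = 350 × 0.49312 = 172.6 nm.

172.6 nm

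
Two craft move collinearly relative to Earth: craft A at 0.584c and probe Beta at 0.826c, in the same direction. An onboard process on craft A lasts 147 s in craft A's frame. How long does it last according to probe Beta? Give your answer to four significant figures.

166.3 s

Transform craft A's velocity into probe Beta's frame: (0.584 − 0.826)/(1 − 0.584·0.826) = −0.242/0.517616, so the relative speed is 0.46753c.
At |u| = 0.46753c, γ = (1 − 0.218584)^(−1/2) = 1.1313.
Craft A's interval is proper; time dilation gives Δt_B = γΔτ = 1.1313 × 147 s = 166.3 s.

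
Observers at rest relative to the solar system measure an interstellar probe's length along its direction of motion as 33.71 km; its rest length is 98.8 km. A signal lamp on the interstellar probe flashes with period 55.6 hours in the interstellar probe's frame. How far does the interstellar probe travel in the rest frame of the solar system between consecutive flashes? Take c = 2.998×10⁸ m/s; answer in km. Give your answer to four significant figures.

γ = L₀/L = 98.8/33.71 = 2.93088.
β = √(1 − 1/γ²) = 0.93999. Lab-frame period = γτ = 2.93088×55.6 hours = 162.96 hours. Distance = βc × γτ = 0.93999 × 2.998×10⁸ m/s × 586656 s = 1.6532×10^14 m = 1.653×10^11 km.

1.653×10^11 km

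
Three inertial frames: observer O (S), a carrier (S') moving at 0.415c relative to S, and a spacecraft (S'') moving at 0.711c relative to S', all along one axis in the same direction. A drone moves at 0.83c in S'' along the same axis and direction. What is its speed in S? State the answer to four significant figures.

Apply u = (u'+v)/(1+u'v) twice. Drone in the carrier frame: (0.83+0.711)/(1+0.83·0.711) = 1.541/1.59013 = 0.9691c.
That velocity, transformed to the rest frame of observer O: (0.9691+0.415)/(1+0.9691·0.415) = 1.3841/1.4021765 = 0.98711c.

0.9871c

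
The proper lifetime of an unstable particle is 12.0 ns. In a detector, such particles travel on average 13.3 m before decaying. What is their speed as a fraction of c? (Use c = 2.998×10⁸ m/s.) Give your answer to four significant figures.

d = βγcτ ⇒ βγ = d/(cτ) = 13.30 m / (3.5976 m) = 3.6969.
β = (βγ)/√(1+(βγ)²) = 3.6969/√14.6671 = 0.9653.

0.9653c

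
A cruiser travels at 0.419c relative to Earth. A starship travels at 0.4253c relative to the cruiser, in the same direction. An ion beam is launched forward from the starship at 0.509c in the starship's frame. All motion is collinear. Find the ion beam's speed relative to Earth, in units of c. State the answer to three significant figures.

0.898c

Apply u = (u'+v)/(1+u'v) twice. Ion beam in the cruiser frame: (0.509+0.4253)/(1+0.509·0.4253) = 0.9343/1.2164777 = 0.76804c.
That velocity, transformed to the rest frame of Earth: (0.76804+0.419)/(1+0.76804·0.419) = 1.18704/1.32180876 = 0.89804c.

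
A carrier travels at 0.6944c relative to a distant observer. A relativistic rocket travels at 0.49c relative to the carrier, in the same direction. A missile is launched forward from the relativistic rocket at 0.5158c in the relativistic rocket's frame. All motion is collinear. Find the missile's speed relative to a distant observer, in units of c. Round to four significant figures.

0.9613c

Compose velocities in two stages. Stage 1 (into S'): u₁ = (0.5158+0.49)/(1+0.5158×0.49) = 0.80288.
Stage 2 (into S): u = (0.80288+0.6944)/(1+0.80288×0.6944) = 0.96132, so the speed is 0.9613c.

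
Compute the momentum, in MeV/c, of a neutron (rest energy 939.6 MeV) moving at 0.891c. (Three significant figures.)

1840 MeV/c

Lorentz factor: γ = (1 − 0.793881)^(−1/2) = 2.2026.
Momentum: p = γβ·mc = 2.2026 × 0.891 × 939.6 MeV/c = 1840 MeV/c.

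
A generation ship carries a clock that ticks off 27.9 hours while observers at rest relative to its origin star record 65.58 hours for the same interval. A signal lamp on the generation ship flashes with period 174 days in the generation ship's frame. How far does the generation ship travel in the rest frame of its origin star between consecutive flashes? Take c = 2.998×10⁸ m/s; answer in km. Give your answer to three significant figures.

From Δt = γΔτ: γ = 65.58/27.9 = 2.35054.
β = √(1 − 1/γ²) = 0.90499. Lab-frame period = γτ = 2.35054×174 days = 408.99 days. Distance = βc × γτ = 0.90499 × 2.998×10⁸ m/s × 35336736 s = 9.5874×10^15 m = 9.59×10^12 km.

9.59×10^12 km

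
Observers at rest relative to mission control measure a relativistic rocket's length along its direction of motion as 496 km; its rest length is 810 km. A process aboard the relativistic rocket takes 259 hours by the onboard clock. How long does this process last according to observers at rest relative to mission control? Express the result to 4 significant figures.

423.0 hours

From L = L₀/γ: γ = 810/496 = 1.63306.
Δt = γΔτ = 1.63306 × 259 = 423.0 hours.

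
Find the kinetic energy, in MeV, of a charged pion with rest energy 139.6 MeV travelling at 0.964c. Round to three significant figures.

γ = 1/√(1 − β²) = 1/√(1 − 0.929296) = 1/√0.070704 = 1/0.265902 = 3.7608.
Kinetic energy: K = (γ − 1)mc² = (3.7608 − 1) × 139.6 MeV = 2.7608 × 139.6 = 385 MeV.

385 MeV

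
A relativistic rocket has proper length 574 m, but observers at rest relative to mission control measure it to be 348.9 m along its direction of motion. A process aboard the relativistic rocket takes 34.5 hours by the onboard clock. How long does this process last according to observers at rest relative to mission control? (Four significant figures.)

56.76 hours

Length contraction gives γ = L₀/L = 574/348.9 = 1.64517.
The same γ dilates the second interval: 1.64517 × 34.5 hours = 56.76 hours.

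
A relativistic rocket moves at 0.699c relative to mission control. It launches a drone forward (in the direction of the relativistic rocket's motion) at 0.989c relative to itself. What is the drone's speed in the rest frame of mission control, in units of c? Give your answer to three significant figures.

0.998c

Relativistic velocity addition: u = (u' + v)/(1 + u'v/c²), with u' = 0.989c and v = 0.699c.
Numerator: 0.989 + 0.699 = 1.688. Denominator: 1 + (0.989)(0.699) = 1.691311.
u = 1.688/1.691311 = 0.99804, so the speed is 0.998c.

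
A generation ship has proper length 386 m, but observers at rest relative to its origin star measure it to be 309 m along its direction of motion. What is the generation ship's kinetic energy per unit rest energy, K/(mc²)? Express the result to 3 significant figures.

0.249

From L = L₀/γ: γ = 386/309 = 1.24919.
K/(mc²) = γ − 1 = 1.24919 − 1 = 0.249.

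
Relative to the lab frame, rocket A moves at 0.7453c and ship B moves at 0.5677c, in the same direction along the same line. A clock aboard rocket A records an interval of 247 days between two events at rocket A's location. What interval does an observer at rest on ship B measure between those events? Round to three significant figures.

260 days

Speed of rocket A in ship B's frame: u = (v_A − v_B)/(1 − v_A v_B/c²) = (0.7453 − 0.5677)/(1 − 0.7453×0.5677) = 0.1776/0.57689319 = 0.30786; |u| = 0.30786c.
At |u| = 0.30786c, γ = (1 − 0.0947778)^(−1/2) = 1.051.
The clock on rocket A records proper time, so ship B measures Δt = γΔτ = 1.051 × 247 = 260 days.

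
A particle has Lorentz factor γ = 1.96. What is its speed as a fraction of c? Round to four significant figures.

0.8601c

β = √(1 − 1/γ²) = √(1 − 1/3.8416) = √0.739692 = 0.8601.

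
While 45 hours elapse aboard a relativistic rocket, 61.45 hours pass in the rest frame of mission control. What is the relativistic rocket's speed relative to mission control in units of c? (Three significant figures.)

γ = Δt/Δτ = 61.45/45 = 1.3656.
β = √(1 − 1/γ²) = √(1 − 0.536232) = √0.463768 = 0.681.

0.681c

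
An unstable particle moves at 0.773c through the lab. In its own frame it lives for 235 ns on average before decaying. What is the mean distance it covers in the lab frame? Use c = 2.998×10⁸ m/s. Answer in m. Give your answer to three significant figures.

γ = 1/√(1 − β²) = 1/√(1 − 0.597529) = 1/√0.402471 = 1/0.634406 = 1.5763.
Lab-frame lifetime: Δt = γτ = 1.5763 × 235 ns = 370.43 ns.
Distance: d = vΔt = 0.773 × 2.998×10⁸ m/s × 3.7043×10^-7 s = 85.8 m.

85.8 m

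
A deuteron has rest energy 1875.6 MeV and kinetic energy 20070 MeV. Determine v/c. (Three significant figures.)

0.996

γ = 1 + K/(mc²) = 1 + 20070/1875.6 = 11.701.
β = √(1 − 1/γ²) = √(1 − 0.00730389) = √0.99269611 = 0.996.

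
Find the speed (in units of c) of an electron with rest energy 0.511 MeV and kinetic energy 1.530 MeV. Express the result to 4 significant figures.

0.9682c

γ = 1 + K/(mc²) = 1 + 1.530/0.511 = 3.9941.
β = √(1 − 1/γ²) = √(1 − 0.0626848) = √0.9373152 = 0.9682.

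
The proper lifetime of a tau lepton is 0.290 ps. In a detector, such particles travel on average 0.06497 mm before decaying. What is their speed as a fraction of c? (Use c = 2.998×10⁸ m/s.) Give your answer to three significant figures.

Lab distance = (lab lifetime)·v = γτ·βc, so βγ = d/(cτ) = 6.497×10^-5/(2.998×10⁸ × 2.900×10^-13) = 0.74728.
With βγ = 0.74728: γ² = 1 + (βγ)² = 1.558427, and β = (βγ)/γ = 0.74728/1.24837 = 0.599.

0.599c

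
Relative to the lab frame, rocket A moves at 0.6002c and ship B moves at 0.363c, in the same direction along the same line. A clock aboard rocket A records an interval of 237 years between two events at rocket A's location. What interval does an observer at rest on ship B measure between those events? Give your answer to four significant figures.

248.7 years

Transform rocket A's velocity into ship B's frame: (0.6002 − 0.363)/(1 − 0.6002·0.363) = 0.2372/0.7821274, so the relative speed is 0.30328c.
γ for this relative speed: γ = 1/√(1 − 0.0919788) = 1.0494.
Rocket A's interval is proper; time dilation gives Δt_B = γΔτ = 1.0494 × 237 years = 248.7 years.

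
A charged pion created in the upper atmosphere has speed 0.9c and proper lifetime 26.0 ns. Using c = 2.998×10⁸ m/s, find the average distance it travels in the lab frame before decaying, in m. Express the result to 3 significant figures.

γ = 1/√(1 − β²) = 1/√(1 − 0.81) = 1/√0.19 = 1/0.43589 = 2.2942.
Lab-frame lifetime: Δt = γτ = 2.2942 × 26.0 ns = 59.649 ns.
Distance: d = vΔt = 0.9 × 2.998×10⁸ m/s × 5.9649×10^-8 s = 16.1 m.

16.1 m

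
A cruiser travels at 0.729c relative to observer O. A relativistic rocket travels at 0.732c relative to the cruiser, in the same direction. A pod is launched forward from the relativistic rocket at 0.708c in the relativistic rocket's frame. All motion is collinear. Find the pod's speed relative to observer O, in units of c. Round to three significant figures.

Apply u = (u'+v)/(1+u'v) twice. Pod in the cruiser frame: (0.708+0.732)/(1+0.708·0.732) = 1.44/1.518256 = 0.94846c.
That velocity, transformed to the rest frame of observer O: (0.94846+0.729)/(1+0.94846·0.729) = 1.67746/1.69142734 = 0.99174c.

0.992c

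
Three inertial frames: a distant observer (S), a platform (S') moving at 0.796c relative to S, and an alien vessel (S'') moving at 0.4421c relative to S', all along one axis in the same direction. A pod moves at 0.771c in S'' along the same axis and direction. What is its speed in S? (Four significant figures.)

First combine the pod and alien vessel (S''→S'): u₁ = (0.771 + 0.4421)/(1 + 0.771×0.4421) = 1.2131/1.3408591 = 0.90472.
Then combine with the platform (S'→S): u = (0.90472 + 0.796)/(1 + 0.90472×0.796) = 1.70072/1.72015712 = 0.9887.

0.9887c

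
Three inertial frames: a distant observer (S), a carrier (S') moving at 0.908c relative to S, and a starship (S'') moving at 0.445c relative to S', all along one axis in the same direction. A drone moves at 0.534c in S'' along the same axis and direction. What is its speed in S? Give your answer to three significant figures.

Apply u = (u'+v)/(1+u'v) twice. Drone in the carrier frame: (0.534+0.445)/(1+0.534·0.445) = 0.979/1.23763 = 0.79103c.
That velocity, transformed to the rest frame of a distant observer: (0.79103+0.908)/(1+0.79103·0.908) = 1.69903/1.71825524 = 0.98881c.

0.989c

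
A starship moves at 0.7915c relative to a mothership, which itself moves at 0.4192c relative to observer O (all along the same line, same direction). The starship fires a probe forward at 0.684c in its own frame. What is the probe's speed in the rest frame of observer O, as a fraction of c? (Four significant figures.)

First combine the probe and starship (S''→S'): u₁ = (0.684 + 0.7915)/(1 + 0.684×0.7915) = 1.4755/1.541386 = 0.95726.
Then combine with the mothership (S'→S): u = (0.95726 + 0.4192)/(1 + 0.95726×0.4192) = 1.37646/1.401283392 = 0.98229.

0.9823c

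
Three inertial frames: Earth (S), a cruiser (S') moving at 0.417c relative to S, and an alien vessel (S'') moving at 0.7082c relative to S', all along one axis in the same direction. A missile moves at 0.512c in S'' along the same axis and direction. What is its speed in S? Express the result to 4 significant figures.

Compose velocities in two stages. Stage 1 (into S'): u₁ = (0.512+0.7082)/(1+0.512×0.7082) = 0.89549.
Stage 2 (into S): u = (0.89549+0.417)/(1+0.89549×0.417) = 0.95564, so the speed is 0.9556c.

0.9556c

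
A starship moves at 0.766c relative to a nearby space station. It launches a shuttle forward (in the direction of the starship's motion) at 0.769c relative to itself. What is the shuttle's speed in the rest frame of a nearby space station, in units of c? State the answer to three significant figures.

0.966c

Relativistic velocity addition: u = (u' + v)/(1 + u'v/c²), with u' = 0.769c and v = 0.766c.
Numerator: 0.769 + 0.766 = 1.535. Denominator: 1 + (0.769)(0.766) = 1.589054.
u = 1.535/1.589054 = 0.96598, so the speed is 0.966c.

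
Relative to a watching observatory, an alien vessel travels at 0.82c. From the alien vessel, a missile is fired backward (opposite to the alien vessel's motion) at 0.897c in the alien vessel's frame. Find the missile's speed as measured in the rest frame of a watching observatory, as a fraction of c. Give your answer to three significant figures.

Relativistic velocity addition: u = (u' + v)/(1 + u'v/c²), with u' = −0.897c and v = 0.82c.
Numerator: −0.897 + 0.82 = −0.077. Denominator: 1 + (−0.897)(0.82) = 0.26446.
u = −0.077/0.26446 = −0.29116, so the speed is 0.291c.

0.291c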